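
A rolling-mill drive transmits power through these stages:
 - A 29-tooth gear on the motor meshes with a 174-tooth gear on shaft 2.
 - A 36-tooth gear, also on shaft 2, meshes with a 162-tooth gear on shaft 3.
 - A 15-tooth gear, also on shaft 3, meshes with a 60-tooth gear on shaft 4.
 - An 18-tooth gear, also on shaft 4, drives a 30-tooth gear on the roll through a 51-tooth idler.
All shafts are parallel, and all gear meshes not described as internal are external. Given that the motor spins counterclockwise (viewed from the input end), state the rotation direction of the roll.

the motor → shaft 2: external mesh, 1 reversal → CW.
shaft 2 → shaft 3: external mesh, 1 reversal → CCW.
shaft 3 → shaft 4: external mesh, 1 reversal → CW.
shaft 4 → the roll: driver → idler → driven is 2 external meshes, 2 reversals → CW.
5 reversals in total — an odd number — so the roll turns opposite to the motor.

clockwise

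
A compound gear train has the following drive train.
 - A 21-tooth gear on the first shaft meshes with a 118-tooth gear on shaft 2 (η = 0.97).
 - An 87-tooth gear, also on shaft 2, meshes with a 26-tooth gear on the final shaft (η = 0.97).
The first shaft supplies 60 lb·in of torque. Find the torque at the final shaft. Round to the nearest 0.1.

94.8 lb·in

After the gear mesh (118/21): 60 × 5.619 × 0.97 = 327.03 lb·in
After the gear mesh (26/87): 327.03 × 0.29885 × 0.97 = 94.801 lb·in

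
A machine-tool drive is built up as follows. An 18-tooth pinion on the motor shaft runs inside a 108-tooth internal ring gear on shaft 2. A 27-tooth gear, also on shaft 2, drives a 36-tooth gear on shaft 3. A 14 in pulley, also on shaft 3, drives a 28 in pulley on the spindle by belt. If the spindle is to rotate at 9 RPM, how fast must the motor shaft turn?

144 RPM

Overall ratio R = 6 × 1.3333 × 2 = 16.
Required input speed = output speed × R = 9 × 16 = 144 RPM.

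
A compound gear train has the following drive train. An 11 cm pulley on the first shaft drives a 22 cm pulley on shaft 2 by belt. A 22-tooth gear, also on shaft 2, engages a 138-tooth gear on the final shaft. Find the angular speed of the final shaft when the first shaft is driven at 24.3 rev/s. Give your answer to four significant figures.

Belt: ratio = 22/11 = 2, so shaft 2 turns at 24.3 / 2 = 12.15 rev/s.
Gear mesh: ratio = 138/22 = 6.2727, so the final shaft turns at 12.15 / 6.2727 = 1.937 rev/s.

1.937 rev/s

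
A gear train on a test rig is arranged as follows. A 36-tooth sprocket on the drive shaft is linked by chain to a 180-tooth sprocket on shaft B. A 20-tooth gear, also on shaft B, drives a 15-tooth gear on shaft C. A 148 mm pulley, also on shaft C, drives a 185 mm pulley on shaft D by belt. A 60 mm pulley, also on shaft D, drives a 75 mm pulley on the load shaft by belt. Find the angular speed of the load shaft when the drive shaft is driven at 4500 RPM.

the drive shaft → shaft B (chain, 180/36): 4500 ÷ 5 = 900 RPM
shaft B → shaft C (gear mesh, 15/20): 900 ÷ 0.75 = 1200 RPM
shaft C → shaft D (belt, 185/148): 1200 ÷ 1.25 = 960 RPM
shaft D → the load shaft (belt, 75/60): 960 ÷ 1.25 = 768 RPM

768 RPM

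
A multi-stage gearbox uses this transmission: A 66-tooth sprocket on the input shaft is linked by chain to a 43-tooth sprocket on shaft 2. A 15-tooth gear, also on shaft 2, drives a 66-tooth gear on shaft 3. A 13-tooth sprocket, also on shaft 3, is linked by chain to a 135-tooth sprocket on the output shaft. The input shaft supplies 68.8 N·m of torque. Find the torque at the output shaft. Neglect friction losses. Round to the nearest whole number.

Chain: ratio = 43/66 = 0.65152; torque at shaft 2 = 68.8 × 0.65152 = 44.824 N·m.
Gear mesh: ratio = 66/15 = 4.4; torque at shaft 3 = 44.824 × 4.4 = 197.23 N·m.
Chain: ratio = 135/13 = 10.385; torque at the output shaft = 197.23 × 10.385 = 2048.1 N·m.

2048 N·m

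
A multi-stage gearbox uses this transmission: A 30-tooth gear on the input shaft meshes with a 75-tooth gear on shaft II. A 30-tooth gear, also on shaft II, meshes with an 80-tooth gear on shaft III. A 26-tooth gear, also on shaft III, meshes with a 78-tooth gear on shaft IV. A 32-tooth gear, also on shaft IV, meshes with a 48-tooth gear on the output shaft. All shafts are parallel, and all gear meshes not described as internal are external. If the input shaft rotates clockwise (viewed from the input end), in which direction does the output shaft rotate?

clockwise

the input shaft → shaft II: external mesh, 1 reversal → CCW.
shaft II → shaft III: external mesh, 1 reversal → CW.
shaft III → shaft IV: external mesh, 1 reversal → CCW.
shaft IV → the output shaft: external mesh, 1 reversal → CW.
4 reversals in total — an even number — so the output shaft turns the same way as the input shaft.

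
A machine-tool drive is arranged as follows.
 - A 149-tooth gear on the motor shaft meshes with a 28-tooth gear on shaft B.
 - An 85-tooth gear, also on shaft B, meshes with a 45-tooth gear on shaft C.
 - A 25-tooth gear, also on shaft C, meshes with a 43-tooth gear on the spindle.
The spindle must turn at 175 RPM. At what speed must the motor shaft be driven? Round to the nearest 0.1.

29.9 RPM

Overall ratio R = 0.18792 × 0.52941 × 1.72 = 0.17112.
Required input speed = output speed × R = 175 × 0.17112 = 29.946 RPM.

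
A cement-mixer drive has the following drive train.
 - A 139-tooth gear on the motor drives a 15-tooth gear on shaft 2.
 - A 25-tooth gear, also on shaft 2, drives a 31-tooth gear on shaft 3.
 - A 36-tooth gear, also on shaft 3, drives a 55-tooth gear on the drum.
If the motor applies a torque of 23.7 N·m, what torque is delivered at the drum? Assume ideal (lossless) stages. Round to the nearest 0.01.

4.85 N·m

gear mesh 15/139 = 0.10791 → τ = 23.7·0.10791 = 2.5576 N·m
gear mesh 31/25 = 1.24 → τ = 2.5576·1.24 = 3.1714 N·m
gear mesh 55/36 = 1.5278 → τ = 3.1714·1.5278 = 4.8451 N·m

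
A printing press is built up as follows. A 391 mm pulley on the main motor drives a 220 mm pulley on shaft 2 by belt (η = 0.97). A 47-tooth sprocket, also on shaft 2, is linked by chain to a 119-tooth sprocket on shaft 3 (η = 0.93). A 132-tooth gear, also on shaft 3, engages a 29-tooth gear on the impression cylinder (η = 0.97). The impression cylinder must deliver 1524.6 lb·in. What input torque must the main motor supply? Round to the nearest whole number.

5567 lb·in

Overall ratio R = 0.56266 × 2.5319 × 0.2197 = 0.31298; overall efficiency η = 0.97 × 0.93 × 0.97 = 0.8750.
Input torque = output torque / (R × η) = 1524.6 / (0.31298 × 0.8750) = 5566.9 lb·in.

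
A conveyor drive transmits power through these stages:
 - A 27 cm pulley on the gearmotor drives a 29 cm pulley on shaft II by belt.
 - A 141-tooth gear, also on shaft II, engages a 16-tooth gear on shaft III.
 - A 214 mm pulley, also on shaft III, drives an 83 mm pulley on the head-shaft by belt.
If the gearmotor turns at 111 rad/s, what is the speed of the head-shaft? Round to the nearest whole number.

2348 rad/s

Belt: ratio = 29/27 = 1.0741, so shaft II turns at 111 / 1.0741 = 103.34 rad/s.
Gear mesh: ratio = 16/141 = 0.11348, so shaft III turns at 103.34 / 0.11348 = 910.73 rad/s.
Belt: ratio = 83/214 = 0.38785, so the head-shaft turns at 910.73 / 0.38785 = 2348.1 rad/s.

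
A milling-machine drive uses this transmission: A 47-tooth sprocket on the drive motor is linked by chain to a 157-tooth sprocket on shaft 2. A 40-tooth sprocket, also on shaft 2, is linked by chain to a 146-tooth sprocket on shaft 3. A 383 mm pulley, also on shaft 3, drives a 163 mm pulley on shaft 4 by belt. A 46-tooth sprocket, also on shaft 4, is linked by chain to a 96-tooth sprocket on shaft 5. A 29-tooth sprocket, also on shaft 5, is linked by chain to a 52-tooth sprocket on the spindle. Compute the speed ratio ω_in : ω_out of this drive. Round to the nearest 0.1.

19.4

Each stage contributes driven/driver: chain 157/47 = 3.3404, chain 146/40 = 3.65, belt 163/383 = 0.42559, chain 96/46 = 2.087, chain 52/29 = 1.7931.
Overall: 3.3404 × 3.65 × 0.42559 × 2.087 × 1.7931 = 19.418.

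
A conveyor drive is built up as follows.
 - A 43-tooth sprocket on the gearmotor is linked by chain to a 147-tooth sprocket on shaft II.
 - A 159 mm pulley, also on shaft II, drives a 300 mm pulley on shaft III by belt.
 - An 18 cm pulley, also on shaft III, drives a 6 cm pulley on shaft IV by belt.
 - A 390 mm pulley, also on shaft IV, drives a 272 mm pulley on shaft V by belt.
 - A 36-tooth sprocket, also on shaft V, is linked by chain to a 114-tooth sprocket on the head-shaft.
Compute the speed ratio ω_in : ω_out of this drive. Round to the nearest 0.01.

4.75

Each stage contributes driven/driver: chain 147/43 = 3.4186, belt 300/159 = 1.8868, belt 6/18 = 0.33333, belt 272/390 = 0.69744, chain 114/36 = 3.1667.
Overall: 3.4186 × 1.8868 × 0.33333 × 0.69744 × 3.1667 = 4.7485.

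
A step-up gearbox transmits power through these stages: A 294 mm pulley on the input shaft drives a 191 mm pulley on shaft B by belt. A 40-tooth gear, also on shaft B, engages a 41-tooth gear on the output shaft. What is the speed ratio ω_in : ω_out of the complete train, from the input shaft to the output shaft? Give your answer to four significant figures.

0.6659

Each stage contributes driven/driver: belt 191/294 = 0.64966, gear mesh 41/40 = 1.025.
Overall: 0.64966 × 1.025 = 0.6659.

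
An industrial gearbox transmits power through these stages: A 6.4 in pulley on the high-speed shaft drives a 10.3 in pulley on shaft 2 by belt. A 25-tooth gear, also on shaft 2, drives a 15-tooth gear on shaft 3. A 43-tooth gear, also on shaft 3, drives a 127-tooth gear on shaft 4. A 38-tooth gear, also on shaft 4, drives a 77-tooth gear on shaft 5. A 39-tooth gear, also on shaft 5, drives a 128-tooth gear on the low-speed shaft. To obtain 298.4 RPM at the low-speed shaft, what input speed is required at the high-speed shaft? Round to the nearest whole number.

Overall ratio R = 1.6094 × 0.6 × 2.9535 × 2.0263 × 3.2821 = 18.967.
Required input speed = output speed × R = 298.4 × 18.967 = 5659.7 RPM.

5660 RPM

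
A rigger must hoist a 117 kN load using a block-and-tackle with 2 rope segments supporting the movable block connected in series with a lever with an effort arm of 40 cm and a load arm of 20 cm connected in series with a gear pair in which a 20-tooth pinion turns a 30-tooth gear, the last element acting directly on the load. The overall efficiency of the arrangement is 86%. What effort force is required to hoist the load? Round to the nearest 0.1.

22.7 kN

Block-and-tackle MA = number of supporting rope parts = 2.
Lever MA = effort arm / load arm = 40/20 = 2.
Gear pair MA = 30/20 = 1.5.
Combined ideal MA = 2 × 2 × 1.5 = 6.
Actual MA = 6 × 0.86 = 5.16.
Effort = load / actual MA = 117 / 5.16 = 22.674 kN.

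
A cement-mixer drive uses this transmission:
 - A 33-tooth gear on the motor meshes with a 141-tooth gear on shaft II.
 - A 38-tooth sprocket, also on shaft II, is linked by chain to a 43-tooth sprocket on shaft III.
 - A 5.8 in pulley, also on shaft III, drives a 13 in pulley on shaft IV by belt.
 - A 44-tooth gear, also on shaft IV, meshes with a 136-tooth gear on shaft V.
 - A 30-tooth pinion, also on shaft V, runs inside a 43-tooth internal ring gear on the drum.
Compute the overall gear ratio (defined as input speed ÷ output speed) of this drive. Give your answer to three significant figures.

48.0

Each stage contributes driven/driver: gear mesh 141/33 = 4.2727, chain 43/38 = 1.1316, belt 13/5.8 = 2.2414, gear mesh 136/44 = 3.0909, internal gear 43/30 = 1.4333.
Overall: 4.2727 × 1.1316 × 2.2414 × 3.0909 × 1.4333 = 48.011.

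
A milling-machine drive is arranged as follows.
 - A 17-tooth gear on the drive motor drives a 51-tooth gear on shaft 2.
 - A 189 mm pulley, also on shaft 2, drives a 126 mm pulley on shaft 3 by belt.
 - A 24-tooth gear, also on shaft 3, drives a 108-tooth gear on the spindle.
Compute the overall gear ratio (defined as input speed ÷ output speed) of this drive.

9

Each stage contributes driven/driver: gear mesh 51/17 = 3, belt 126/189 = 0.66667, gear mesh 108/24 = 4.5.
Overall: 3 × 0.66667 × 4.5 = 9.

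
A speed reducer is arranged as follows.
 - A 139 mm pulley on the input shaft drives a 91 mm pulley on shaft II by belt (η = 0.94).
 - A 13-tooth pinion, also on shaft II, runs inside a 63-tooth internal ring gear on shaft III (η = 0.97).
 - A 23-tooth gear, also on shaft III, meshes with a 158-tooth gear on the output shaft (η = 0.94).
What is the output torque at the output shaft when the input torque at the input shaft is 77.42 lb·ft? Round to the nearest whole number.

1446 lb·ft

Belt: ratio = 91/139 = 0.65468; torque at shaft II = 77.42 × 0.65468 × 0.94 = 47.644 lb·ft.
Internal gear: ratio = 63/13 = 4.8462; torque at shaft III = 47.644 × 4.8462 × 0.97 = 223.96 lb·ft.
Gear mesh: ratio = 158/23 = 6.8696; torque at the output shaft = 223.96 × 6.8696 × 0.94 = 1446.2 lb·ft.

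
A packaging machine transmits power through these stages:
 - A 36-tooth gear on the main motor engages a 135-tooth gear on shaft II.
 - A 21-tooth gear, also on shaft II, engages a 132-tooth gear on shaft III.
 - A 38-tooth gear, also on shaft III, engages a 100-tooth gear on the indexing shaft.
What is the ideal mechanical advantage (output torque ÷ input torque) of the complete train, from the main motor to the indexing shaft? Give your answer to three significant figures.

62.0

Each stage contributes driven/driver: gear mesh 135/36 = 3.75, gear mesh 132/21 = 6.2857, gear mesh 100/38 = 2.6316.
Overall: 3.75 × 6.2857 × 2.6316 = 62.03.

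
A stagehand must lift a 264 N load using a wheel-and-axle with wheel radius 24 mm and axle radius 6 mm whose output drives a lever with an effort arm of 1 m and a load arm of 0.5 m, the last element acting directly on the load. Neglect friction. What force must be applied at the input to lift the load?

Wheel-and-axle MA = R/r = 24/6 = 4.
Lever MA = effort arm / load arm = 1/0.5 = 2.
Combined ideal MA = 4 × 2 = 8.
Effort = load / MA = 264 / 8 = 33 N.

33 N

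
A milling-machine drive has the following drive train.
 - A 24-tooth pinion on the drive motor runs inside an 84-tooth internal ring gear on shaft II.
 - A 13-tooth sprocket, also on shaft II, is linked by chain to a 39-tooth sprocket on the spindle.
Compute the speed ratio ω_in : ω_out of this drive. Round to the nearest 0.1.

Each stage contributes driven/driver: internal gear 84/24 = 3.5, chain 39/13 = 3.
Overall: 3.5 × 3 = 10.5.

10.5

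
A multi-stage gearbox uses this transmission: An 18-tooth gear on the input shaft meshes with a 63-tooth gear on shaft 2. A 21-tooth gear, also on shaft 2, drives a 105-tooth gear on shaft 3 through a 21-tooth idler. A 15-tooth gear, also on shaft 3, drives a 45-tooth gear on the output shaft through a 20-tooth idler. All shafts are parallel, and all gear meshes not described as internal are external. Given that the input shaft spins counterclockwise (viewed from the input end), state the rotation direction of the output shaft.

clockwise

the input shaft → shaft 2: external mesh, 1 reversal → CW.
shaft 2 → shaft 3: driver → idler → driven is 2 external meshes, 2 reversals → CW.
shaft 3 → the output shaft: driver → idler → driven is 2 external meshes, 2 reversals → CW.
5 reversals in total — an odd number — so the output shaft turns opposite to the input shaft.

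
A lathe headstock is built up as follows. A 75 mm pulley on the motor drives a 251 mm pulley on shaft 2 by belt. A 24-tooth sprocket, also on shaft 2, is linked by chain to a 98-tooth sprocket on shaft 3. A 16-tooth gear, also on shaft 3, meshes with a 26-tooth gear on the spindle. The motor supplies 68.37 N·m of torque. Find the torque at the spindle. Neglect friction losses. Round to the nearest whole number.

1518 N·m

After the belt (251/75): 68.37 × 3.3467 = 228.81 N·m
After the chain (98/24): 228.81 × 4.0833 = 934.31 N·m
After the gear mesh (26/16): 934.31 × 1.625 = 1518.3 N·m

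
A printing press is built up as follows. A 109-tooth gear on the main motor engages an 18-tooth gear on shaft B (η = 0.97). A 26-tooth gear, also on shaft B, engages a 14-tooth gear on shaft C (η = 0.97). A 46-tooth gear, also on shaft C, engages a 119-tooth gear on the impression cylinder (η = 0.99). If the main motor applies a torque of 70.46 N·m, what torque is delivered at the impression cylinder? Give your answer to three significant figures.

gear mesh 18/109 = 0.16514 → τ = 70.46·0.16514·0.97 = 11.287 N·m
gear mesh 14/26 = 0.53846 → τ = 11.287·0.53846·0.97 = 5.895 N·m
gear mesh 119/46 = 2.587 → τ = 5.895·2.587·0.99 = 15.098 N·m

15.1 N·m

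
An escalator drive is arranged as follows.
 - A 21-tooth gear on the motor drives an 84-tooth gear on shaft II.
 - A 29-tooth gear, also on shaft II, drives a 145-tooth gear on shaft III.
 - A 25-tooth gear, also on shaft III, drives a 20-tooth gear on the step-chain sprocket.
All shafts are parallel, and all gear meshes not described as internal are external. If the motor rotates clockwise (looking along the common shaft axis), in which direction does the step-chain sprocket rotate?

anticlockwise

the motor → shaft II: external mesh, 1 reversal → CCW.
shaft II → shaft III: external mesh, 1 reversal → CW.
shaft III → the step-chain sprocket: external mesh, 1 reversal → CCW.
3 reversals in total — an odd number — so the step-chain sprocket turns opposite to the motor.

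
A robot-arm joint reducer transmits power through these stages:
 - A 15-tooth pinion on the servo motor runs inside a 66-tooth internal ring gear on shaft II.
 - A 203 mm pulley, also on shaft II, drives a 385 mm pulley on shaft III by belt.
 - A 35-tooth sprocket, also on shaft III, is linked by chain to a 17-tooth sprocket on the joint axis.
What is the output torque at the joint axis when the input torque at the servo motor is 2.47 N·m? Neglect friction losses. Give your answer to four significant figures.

Internal gear: ratio = 66/15 = 4.4; torque at shaft II = 2.47 × 4.4 = 10.868 N·m.
Belt: ratio = 385/203 = 1.8966; torque at shaft III = 10.868 × 1.8966 = 20.612 N·m.
Chain: ratio = 17/35 = 0.48571; torque at the joint axis = 20.612 × 0.48571 = 10.011 N·m.

10.01 N·m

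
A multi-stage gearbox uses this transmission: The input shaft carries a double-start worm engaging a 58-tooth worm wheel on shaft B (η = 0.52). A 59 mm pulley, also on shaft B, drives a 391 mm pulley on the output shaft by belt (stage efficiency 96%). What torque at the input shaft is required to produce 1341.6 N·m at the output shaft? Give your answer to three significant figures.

Overall ratio R = 29 × 6.6271 = 192.19; overall efficiency η = 0.52 × 0.96 = 0.4992.
Input torque = output torque / (R × η) = 1341.6 / (192.19 × 0.4992) = 13.984 N·m.

14.0 N·m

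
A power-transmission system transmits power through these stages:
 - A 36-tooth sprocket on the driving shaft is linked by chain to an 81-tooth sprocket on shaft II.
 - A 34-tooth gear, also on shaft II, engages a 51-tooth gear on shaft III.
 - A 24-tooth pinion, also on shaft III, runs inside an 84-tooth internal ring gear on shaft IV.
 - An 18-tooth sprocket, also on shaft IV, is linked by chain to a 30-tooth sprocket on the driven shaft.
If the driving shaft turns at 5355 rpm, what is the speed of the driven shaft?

272 rpm

Chain: ratio = 81/36 = 2.25, so shaft II turns at 5355 / 2.25 = 2380 rpm.
Gear mesh: ratio = 51/34 = 1.5, so shaft III turns at 2380 / 1.5 = 1586.7 rpm.
Internal gear: ratio = 84/24 = 3.5, so shaft IV turns at 1586.7 / 3.5 = 453.33 rpm.
Chain: ratio = 30/18 = 1.6667, so the driven shaft turns at 453.33 / 1.6667 = 272 rpm.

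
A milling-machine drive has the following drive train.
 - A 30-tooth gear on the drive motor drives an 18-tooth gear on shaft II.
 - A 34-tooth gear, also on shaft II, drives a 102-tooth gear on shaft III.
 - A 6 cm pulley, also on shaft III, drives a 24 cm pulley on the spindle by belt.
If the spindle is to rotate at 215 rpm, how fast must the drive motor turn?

1548 rpm

Overall ratio R = 0.6 × 3 × 4 = 7.2.
Required input speed = output speed × R = 215 × 7.2 = 1548 rpm.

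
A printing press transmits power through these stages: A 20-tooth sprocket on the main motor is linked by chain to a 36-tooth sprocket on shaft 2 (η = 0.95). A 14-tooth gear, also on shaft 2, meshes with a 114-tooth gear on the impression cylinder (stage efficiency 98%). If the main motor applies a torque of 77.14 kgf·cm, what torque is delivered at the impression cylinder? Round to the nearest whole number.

chain 36/20 = 1.8 → τ = 77.14·1.8·0.95 = 131.91 kgf·cm
gear mesh 114/14 = 8.1429 → τ = 131.91·8.1429·0.98 = 1052.6 kgf·cm

1053 kgf·cm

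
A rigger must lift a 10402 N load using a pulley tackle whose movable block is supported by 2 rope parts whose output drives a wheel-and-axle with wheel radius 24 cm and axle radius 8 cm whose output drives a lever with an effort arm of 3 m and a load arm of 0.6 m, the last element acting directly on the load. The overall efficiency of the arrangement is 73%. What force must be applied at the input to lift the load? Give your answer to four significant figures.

475.0 N

Block-and-tackle MA = number of supporting rope parts = 2.
Wheel-and-axle MA = R/r = 24/8 = 3.
Lever MA = effort arm / load arm = 3/0.6 = 5.
Combined ideal MA = 2 × 3 × 5 = 30.
Actual MA = 30 × 0.73 = 21.9.
Effort = load / actual MA = 10402 / 21.9 = 474.98 N.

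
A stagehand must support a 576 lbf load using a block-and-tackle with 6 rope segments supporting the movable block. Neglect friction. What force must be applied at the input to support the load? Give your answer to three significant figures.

Block-and-tackle MA = number of supporting rope parts = 6.
Effort = load / MA = 576 / 6 = 96 lbf.

96.0 lbf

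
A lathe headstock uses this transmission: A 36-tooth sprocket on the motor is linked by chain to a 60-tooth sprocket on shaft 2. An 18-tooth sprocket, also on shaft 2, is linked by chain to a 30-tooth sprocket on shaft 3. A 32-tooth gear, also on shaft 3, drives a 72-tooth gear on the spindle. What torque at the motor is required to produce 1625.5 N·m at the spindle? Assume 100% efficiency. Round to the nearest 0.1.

260.1 N·m

Overall ratio R = 1.6667 × 1.6667 × 2.25 = 6.25.
Input torque = output torque / R = 1625.5 / 6.25 = 260.08 N·m.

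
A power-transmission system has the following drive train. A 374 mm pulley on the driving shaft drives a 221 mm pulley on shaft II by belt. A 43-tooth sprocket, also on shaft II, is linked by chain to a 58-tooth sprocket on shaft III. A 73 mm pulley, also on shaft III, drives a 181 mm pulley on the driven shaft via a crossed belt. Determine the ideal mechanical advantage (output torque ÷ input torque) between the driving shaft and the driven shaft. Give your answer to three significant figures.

1.98

Each stage contributes driven/driver: belt 221/374 = 0.59091, chain 58/43 = 1.3488, belt 181/73 = 2.4795.
Overall: 0.59091 × 1.3488 × 2.4795 = 1.9762.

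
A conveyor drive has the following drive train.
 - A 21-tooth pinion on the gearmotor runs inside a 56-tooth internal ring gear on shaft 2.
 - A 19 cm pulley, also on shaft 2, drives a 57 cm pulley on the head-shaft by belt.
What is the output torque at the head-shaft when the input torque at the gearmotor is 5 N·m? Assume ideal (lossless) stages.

After the internal gear (56/21): 5 × 2.6667 = 13.333 N·m
After the belt (57/19): 13.333 × 3 = 40 N·m

40 N·m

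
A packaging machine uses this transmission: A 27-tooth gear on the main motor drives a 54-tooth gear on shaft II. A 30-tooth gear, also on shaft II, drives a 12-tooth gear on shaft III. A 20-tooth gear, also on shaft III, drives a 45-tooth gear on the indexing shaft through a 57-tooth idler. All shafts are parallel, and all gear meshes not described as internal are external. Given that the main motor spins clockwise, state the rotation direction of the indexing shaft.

clockwise

the main motor → shaft II: external mesh, 1 reversal → CCW.
shaft II → shaft III: external mesh, 1 reversal → CW.
shaft III → the indexing shaft: driver → idler → driven is 2 external meshes, 2 reversals → CW.
4 reversals in total — an even number — so the indexing shaft turns the same way as the main motor.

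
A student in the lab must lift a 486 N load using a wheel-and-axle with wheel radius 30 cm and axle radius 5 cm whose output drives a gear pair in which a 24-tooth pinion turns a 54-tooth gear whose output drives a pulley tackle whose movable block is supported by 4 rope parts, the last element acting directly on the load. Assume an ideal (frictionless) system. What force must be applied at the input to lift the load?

9 N

Wheel-and-axle MA = R/r = 30/5 = 6.
Gear pair MA = 54/24 = 2.25.
Block-and-tackle MA = number of supporting rope parts = 4.
Combined ideal MA = 6 × 2.25 × 4 = 54.
Effort = load / MA = 486 / 54 = 9 N.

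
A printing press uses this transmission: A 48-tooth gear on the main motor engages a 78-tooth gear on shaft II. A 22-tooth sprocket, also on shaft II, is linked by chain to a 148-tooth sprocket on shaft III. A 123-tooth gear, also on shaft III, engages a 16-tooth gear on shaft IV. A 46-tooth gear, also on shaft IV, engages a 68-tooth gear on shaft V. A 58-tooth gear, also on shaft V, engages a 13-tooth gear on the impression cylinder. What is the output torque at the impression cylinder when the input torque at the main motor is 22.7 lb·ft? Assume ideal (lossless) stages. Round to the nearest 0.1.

10.7 lb·ft

After the gear mesh (78/48): 22.7 × 1.625 = 36.887 lb·ft
After the chain (148/22): 36.887 × 6.7273 = 248.15 lb·ft
After the gear mesh (16/123): 248.15 × 0.13008 = 32.28 lb·ft
After the gear mesh (68/46): 32.28 × 1.4783 = 47.718 lb·ft
After the gear mesh (13/58): 47.718 × 0.22414 = 10.695 lb·ft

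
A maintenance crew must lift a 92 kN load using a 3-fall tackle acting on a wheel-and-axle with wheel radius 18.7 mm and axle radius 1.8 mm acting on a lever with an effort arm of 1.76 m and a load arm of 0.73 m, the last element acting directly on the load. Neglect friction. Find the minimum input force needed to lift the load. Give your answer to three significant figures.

1.22 kN

Block-and-tackle MA = number of supporting rope parts = 3.
Wheel-and-axle MA = R/r = 18.7/1.8 = 10.389.
Lever MA = effort arm / load arm = 1.76/0.73 = 2.411.
Combined ideal MA = 3 × 10.389 × 2.411 = 75.142.
Effort = load / MA = 92 / 75.142 = 1.2244 kN.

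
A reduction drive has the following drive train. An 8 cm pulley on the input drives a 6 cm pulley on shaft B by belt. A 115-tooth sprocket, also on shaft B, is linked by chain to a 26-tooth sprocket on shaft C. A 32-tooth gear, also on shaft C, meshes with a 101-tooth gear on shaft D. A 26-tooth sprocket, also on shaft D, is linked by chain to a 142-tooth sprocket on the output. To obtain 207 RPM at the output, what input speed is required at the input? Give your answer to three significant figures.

605 RPM

Overall ratio R = 0.75 × 0.22609 × 3.1562 × 5.4615 = 2.923.
Required input speed = output speed × R = 207 × 2.923 = 605.05 RPM.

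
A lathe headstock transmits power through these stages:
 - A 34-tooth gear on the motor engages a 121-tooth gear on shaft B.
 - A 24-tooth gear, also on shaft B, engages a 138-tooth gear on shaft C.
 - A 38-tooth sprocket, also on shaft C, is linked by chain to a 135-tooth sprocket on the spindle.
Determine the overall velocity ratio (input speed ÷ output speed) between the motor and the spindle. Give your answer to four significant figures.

Each stage contributes driven/driver: gear mesh 121/34 = 3.5588, gear mesh 138/24 = 5.75, chain 135/38 = 3.5526.
Overall: 3.5588 × 5.75 × 3.5526 = 72.698.

72.70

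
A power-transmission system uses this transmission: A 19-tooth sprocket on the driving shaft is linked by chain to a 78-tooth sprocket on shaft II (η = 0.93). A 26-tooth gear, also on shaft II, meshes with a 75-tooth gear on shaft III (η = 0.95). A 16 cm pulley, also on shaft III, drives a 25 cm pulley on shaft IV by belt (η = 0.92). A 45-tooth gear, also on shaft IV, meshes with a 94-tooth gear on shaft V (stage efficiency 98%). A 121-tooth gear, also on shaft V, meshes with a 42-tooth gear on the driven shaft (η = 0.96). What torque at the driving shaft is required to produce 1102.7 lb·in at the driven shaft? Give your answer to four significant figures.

Overall ratio R = 4.1053 × 2.8846 × 1.5625 × 2.0889 × 0.34711 = 13.416; overall efficiency η = 0.93 × 0.95 × 0.92 × 0.98 × 0.96 = 0.7647.
Input torque = output torque / (R × η) = 1102.7 / (13.416 × 0.7647) = 107.48 lb·in.

107.5 lb·in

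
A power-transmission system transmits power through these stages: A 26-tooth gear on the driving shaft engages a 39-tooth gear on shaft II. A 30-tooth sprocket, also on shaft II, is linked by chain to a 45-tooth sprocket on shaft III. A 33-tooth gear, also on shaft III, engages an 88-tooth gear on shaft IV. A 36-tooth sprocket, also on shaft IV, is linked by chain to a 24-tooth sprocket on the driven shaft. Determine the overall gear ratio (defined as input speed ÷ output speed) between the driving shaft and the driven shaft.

4

Each stage contributes driven/driver: gear mesh 39/26 = 1.5, chain 45/30 = 1.5, gear mesh 88/33 = 2.6667, chain 24/36 = 0.66667.
Overall: 1.5 × 1.5 × 2.6667 × 0.66667 = 4.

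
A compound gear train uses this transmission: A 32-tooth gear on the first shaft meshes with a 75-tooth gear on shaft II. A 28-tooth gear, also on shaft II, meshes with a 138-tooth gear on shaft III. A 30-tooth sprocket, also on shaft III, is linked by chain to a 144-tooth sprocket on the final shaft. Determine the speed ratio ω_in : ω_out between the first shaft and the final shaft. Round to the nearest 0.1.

55.4

Each stage contributes driven/driver: gear mesh 75/32 = 2.3438, gear mesh 138/28 = 4.9286, chain 144/30 = 4.8.
Overall: 2.3438 × 4.9286 × 4.8 = 55.446.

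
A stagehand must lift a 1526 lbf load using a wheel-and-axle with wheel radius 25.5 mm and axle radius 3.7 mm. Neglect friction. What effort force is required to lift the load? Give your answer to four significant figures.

221.4 lbf

Wheel-and-axle MA = R/r = 25.5/3.7 = 6.8919.
Effort = load / MA = 1526 / 6.8919 = 221.42 lbf.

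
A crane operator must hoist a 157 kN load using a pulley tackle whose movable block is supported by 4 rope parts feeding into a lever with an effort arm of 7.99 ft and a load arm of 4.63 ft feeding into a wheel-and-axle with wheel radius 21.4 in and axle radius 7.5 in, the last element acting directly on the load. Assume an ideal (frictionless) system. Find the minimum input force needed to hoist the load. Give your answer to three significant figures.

7.97 kN

Block-and-tackle MA = number of supporting rope parts = 4.
Lever MA = effort arm / load arm = 7.99/4.63 = 1.7257.
Wheel-and-axle MA = R/r = 21.4/7.5 = 2.8533.
Combined ideal MA = 4 × 1.7257 × 2.8533 = 19.696.
Effort = load / MA = 157 / 19.696 = 7.9712 kN.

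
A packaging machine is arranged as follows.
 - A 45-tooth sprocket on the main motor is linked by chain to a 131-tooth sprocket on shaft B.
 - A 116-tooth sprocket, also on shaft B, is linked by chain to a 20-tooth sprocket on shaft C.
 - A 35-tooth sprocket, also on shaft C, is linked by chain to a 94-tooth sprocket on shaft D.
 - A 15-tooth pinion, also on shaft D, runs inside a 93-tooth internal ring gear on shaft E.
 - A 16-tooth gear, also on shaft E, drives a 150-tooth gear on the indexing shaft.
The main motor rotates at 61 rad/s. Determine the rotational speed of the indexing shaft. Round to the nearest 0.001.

0.779 rad/s

chain 131/45 = 2.9111 → 61/2.9111 = 20.954 rad/s
chain 20/116 = 0.17241 → 20.954/0.17241 = 121.53 rad/s
chain 94/35 = 2.6857 → 121.53/2.6857 = 45.252 rad/s
internal gear 93/15 = 6.2 → 45.252/6.2 = 7.2987 rad/s
gear mesh 150/16 = 9.375 → 7.2987/9.375 = 0.77853 rad/s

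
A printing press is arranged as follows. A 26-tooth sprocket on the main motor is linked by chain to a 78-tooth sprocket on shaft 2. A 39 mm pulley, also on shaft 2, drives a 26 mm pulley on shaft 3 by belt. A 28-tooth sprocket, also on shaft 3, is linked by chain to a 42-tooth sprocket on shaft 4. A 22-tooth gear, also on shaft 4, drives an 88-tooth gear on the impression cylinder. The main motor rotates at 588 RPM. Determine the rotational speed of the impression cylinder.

49 RPM

chain 78/26 = 3 → 588/3 = 196 RPM
belt 26/39 = 0.66667 → 196/0.66667 = 294 RPM
chain 42/28 = 1.5 → 294/1.5 = 196 RPM
gear mesh 88/22 = 4 → 196/4 = 49 RPM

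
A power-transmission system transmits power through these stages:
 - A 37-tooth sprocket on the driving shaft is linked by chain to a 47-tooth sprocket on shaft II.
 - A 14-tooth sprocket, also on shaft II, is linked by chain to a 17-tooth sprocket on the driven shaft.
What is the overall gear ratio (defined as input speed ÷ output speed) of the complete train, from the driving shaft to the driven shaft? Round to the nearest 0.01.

1.54

Each stage contributes driven/driver: chain 47/37 = 1.2703, chain 17/14 = 1.2143.
Overall: 1.2703 × 1.2143 = 1.5425.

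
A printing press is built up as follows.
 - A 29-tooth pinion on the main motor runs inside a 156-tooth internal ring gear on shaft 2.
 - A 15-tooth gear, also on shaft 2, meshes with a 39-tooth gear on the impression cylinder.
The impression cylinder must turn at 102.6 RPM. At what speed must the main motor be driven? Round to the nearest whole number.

1435 RPM

Overall ratio R = 5.3793 × 2.6 = 13.986.
Required input speed = output speed × R = 102.6 × 13.986 = 1435 RPM.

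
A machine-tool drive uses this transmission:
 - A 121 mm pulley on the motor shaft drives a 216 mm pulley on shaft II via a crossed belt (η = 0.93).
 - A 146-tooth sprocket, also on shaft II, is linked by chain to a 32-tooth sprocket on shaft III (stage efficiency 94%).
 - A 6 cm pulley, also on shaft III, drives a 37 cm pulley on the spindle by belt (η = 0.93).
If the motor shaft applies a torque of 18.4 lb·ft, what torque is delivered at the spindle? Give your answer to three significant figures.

After the belt (216/121): 18.4 × 1.7851 × 0.93 = 30.547 lb·ft
After the chain (32/146): 30.547 × 0.21918 × 0.94 = 6.2935 lb·ft
After the belt (37/6): 6.2935 × 6.1667 × 0.93 = 36.093 lb·ft

36.1 lb·ft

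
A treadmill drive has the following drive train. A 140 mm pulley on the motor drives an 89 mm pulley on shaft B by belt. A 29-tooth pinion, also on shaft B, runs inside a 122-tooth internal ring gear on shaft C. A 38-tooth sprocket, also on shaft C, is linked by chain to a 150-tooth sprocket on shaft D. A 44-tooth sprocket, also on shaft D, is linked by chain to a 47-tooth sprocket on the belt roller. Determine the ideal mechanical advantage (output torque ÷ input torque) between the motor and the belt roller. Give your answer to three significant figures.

11.3

Each stage contributes driven/driver: belt 89/140 = 0.63571, internal gear 122/29 = 4.2069, chain 150/38 = 3.9474, chain 47/44 = 1.0682.
Overall: 0.63571 × 4.2069 × 3.9474 × 1.0682 = 11.277.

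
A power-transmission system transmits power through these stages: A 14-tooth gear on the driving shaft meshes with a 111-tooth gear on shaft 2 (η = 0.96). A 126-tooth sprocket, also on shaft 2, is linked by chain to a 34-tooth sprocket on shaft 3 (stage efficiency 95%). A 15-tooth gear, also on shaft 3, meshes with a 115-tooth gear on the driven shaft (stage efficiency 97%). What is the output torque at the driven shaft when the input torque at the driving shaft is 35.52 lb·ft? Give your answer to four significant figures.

515.4 lb·ft

Gear mesh: ratio = 111/14 = 7.9286; torque at shaft 2 = 35.52 × 7.9286 × 0.96 = 270.36 lb·ft.
Chain: ratio = 34/126 = 0.26984; torque at shaft 3 = 270.36 × 0.26984 × 0.95 = 69.306 lb·ft.
Gear mesh: ratio = 115/15 = 7.6667; torque at the driven shaft = 69.306 × 7.6667 × 0.97 = 515.41 lb·ft.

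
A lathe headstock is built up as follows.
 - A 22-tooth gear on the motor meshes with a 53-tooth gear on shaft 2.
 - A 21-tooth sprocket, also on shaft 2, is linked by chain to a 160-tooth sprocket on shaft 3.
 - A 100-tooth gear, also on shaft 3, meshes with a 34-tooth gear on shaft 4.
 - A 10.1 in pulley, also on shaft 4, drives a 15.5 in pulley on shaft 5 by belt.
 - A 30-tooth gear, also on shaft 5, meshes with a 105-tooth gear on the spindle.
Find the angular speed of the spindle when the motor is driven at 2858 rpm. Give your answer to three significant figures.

85.3 rpm

Gear mesh: ratio = 53/22 = 2.4091, so shaft 2 turns at 2858 / 2.4091 = 1186.3 rpm.
Chain: ratio = 160/21 = 7.619, so shaft 3 turns at 1186.3 / 7.619 = 155.71 rpm.
Gear mesh: ratio = 34/100 = 0.34, so shaft 4 turns at 155.71 / 0.34 = 457.96 rpm.
Belt: ratio = 15.5/10.1 = 1.5347, so shaft 5 turns at 457.96 / 1.5347 = 298.41 rpm.
Gear mesh: ratio = 105/30 = 3.5, so the spindle turns at 298.41 / 3.5 = 85.261 rpm.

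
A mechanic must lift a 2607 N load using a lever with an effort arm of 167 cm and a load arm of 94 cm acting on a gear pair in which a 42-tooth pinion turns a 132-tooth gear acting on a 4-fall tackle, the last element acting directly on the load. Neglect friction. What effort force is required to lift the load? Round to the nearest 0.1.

116.7 N

Lever MA = effort arm / load arm = 167/94 = 1.7766.
Gear pair MA = 132/42 = 3.1429.
Block-and-tackle MA = number of supporting rope parts = 4.
Combined ideal MA = 1.7766 × 3.1429 × 4 = 22.334.
Effort = load / MA = 2607 / 22.334 = 116.73 N.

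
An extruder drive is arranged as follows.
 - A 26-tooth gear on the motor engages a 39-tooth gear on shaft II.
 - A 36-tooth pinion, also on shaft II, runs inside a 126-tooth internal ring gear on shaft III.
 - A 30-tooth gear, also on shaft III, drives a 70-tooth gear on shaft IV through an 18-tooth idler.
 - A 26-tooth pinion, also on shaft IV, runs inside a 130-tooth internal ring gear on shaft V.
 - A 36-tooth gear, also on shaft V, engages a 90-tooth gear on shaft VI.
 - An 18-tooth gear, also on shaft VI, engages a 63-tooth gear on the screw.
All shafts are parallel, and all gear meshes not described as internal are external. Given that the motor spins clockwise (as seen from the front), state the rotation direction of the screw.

counterclockwise

the motor → shaft II: external mesh, 1 reversal → CCW.
shaft II → shaft III: internal mesh, same direction → CCW.
shaft III → shaft IV: driver → idler → driven is 2 external meshes, 2 reversals → CCW.
shaft IV → shaft V: internal mesh, same direction → CCW.
shaft V → shaft VI: external mesh, 1 reversal → CW.
shaft VI → the screw: external mesh, 1 reversal → CCW.
5 reversals in total — an odd number — so the screw turns opposite to the motor.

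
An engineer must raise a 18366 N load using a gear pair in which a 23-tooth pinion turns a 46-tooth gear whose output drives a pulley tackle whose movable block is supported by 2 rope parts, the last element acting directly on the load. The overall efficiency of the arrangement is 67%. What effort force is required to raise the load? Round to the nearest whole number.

6853 N

Gear pair MA = 46/23 = 2.
Block-and-tackle MA = number of supporting rope parts = 2.
Combined ideal MA = 2 × 2 = 4.
Actual MA = 4 × 0.67 = 2.68.
Effort = load / actual MA = 18366 / 2.68 = 6853 N.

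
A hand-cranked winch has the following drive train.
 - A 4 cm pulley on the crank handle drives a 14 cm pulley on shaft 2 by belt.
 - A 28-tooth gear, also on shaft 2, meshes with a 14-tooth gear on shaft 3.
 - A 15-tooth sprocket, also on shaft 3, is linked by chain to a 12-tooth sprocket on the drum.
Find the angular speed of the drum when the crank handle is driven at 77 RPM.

Belt: ratio = 14/4 = 3.5, so shaft 2 turns at 77 / 3.5 = 22 RPM.
Gear mesh: ratio = 14/28 = 0.5, so shaft 3 turns at 22 / 0.5 = 44 RPM.
Chain: ratio = 12/15 = 0.8, so the drum turns at 44 / 0.8 = 55 RPM.

55 RPM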